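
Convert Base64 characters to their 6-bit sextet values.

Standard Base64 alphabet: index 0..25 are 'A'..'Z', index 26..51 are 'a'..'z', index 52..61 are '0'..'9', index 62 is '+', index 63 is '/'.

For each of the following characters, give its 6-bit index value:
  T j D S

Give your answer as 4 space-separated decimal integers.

'T': A..Z range, ord('T') − ord('A') = 19
'j': a..z range, 26 + ord('j') − ord('a') = 35
'D': A..Z range, ord('D') − ord('A') = 3
'S': A..Z range, ord('S') − ord('A') = 18

Answer: 19 35 3 18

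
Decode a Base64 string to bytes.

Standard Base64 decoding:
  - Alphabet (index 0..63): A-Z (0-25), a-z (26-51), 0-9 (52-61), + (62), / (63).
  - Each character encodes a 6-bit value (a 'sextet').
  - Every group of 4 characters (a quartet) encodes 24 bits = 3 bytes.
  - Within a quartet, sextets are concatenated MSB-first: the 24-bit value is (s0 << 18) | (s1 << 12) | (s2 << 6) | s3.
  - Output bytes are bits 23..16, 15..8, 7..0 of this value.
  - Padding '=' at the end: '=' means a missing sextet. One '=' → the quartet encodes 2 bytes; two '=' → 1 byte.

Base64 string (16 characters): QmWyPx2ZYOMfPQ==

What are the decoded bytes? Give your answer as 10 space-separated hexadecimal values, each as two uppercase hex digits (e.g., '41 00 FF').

After char 0 ('Q'=16): chars_in_quartet=1 acc=0x10 bytes_emitted=0
After char 1 ('m'=38): chars_in_quartet=2 acc=0x426 bytes_emitted=0
After char 2 ('W'=22): chars_in_quartet=3 acc=0x10996 bytes_emitted=0
After char 3 ('y'=50): chars_in_quartet=4 acc=0x4265B2 -> emit 42 65 B2, reset; bytes_emitted=3
After char 4 ('P'=15): chars_in_quartet=1 acc=0xF bytes_emitted=3
After char 5 ('x'=49): chars_in_quartet=2 acc=0x3F1 bytes_emitted=3
After char 6 ('2'=54): chars_in_quartet=3 acc=0xFC76 bytes_emitted=3
After char 7 ('Z'=25): chars_in_quartet=4 acc=0x3F1D99 -> emit 3F 1D 99, reset; bytes_emitted=6
After char 8 ('Y'=24): chars_in_quartet=1 acc=0x18 bytes_emitted=6
After char 9 ('O'=14): chars_in_quartet=2 acc=0x60E bytes_emitted=6
After char 10 ('M'=12): chars_in_quartet=3 acc=0x1838C bytes_emitted=6
After char 11 ('f'=31): chars_in_quartet=4 acc=0x60E31F -> emit 60 E3 1F, reset; bytes_emitted=9
After char 12 ('P'=15): chars_in_quartet=1 acc=0xF bytes_emitted=9
After char 13 ('Q'=16): chars_in_quartet=2 acc=0x3D0 bytes_emitted=9
Padding '==': partial quartet acc=0x3D0 -> emit 3D; bytes_emitted=10

Answer: 42 65 B2 3F 1D 99 60 E3 1F 3D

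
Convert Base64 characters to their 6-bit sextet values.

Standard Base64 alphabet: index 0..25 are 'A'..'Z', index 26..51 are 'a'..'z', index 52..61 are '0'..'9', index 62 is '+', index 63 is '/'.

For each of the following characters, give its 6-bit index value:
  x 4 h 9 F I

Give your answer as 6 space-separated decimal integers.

'x': a..z range, 26 + ord('x') − ord('a') = 49
'4': 0..9 range, 52 + ord('4') − ord('0') = 56
'h': a..z range, 26 + ord('h') − ord('a') = 33
'9': 0..9 range, 52 + ord('9') − ord('0') = 61
'F': A..Z range, ord('F') − ord('A') = 5
'I': A..Z range, ord('I') − ord('A') = 8

Answer: 49 56 33 61 5 8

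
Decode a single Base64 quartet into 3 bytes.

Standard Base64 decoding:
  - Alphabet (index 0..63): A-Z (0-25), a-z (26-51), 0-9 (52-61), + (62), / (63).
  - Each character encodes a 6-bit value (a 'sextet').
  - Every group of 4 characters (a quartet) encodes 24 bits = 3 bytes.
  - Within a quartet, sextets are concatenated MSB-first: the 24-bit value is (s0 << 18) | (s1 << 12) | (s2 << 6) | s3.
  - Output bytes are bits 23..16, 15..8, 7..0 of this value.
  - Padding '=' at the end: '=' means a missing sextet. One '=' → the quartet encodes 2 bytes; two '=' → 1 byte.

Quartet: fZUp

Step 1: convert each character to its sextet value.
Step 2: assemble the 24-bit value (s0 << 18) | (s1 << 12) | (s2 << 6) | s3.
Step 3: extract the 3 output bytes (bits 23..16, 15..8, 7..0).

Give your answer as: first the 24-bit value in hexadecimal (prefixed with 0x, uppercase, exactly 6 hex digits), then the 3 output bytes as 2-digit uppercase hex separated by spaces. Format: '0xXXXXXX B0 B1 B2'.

Sextets: f=31, Z=25, U=20, p=41
24-bit: (31<<18) | (25<<12) | (20<<6) | 41
      = 0x7C0000 | 0x019000 | 0x000500 | 0x000029
      = 0x7D9529
Bytes: (v>>16)&0xFF=7D, (v>>8)&0xFF=95, v&0xFF=29

Answer: 0x7D9529 7D 95 29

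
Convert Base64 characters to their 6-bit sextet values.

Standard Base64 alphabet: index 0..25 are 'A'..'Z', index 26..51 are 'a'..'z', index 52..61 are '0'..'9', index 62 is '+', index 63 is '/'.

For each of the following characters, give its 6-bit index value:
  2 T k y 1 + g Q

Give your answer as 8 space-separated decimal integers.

Answer: 54 19 36 50 53 62 32 16

Derivation:
'2': 0..9 range, 52 + ord('2') − ord('0') = 54
'T': A..Z range, ord('T') − ord('A') = 19
'k': a..z range, 26 + ord('k') − ord('a') = 36
'y': a..z range, 26 + ord('y') − ord('a') = 50
'1': 0..9 range, 52 + ord('1') − ord('0') = 53
'+': index 62
'g': a..z range, 26 + ord('g') − ord('a') = 32
'Q': A..Z range, ord('Q') − ord('A') = 16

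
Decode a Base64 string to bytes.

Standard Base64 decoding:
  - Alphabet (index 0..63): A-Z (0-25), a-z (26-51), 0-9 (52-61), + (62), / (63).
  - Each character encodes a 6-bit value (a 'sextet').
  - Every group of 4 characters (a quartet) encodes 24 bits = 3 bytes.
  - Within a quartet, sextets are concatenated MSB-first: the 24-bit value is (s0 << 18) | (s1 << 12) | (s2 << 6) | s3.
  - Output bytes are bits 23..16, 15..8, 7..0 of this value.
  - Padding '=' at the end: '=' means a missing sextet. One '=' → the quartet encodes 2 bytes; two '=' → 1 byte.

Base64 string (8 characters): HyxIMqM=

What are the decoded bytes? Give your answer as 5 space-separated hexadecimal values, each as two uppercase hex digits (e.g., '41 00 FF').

Answer: 1F 2C 48 32 A3

Derivation:
After char 0 ('H'=7): chars_in_quartet=1 acc=0x7 bytes_emitted=0
After char 1 ('y'=50): chars_in_quartet=2 acc=0x1F2 bytes_emitted=0
After char 2 ('x'=49): chars_in_quartet=3 acc=0x7CB1 bytes_emitted=0
After char 3 ('I'=8): chars_in_quartet=4 acc=0x1F2C48 -> emit 1F 2C 48, reset; bytes_emitted=3
After char 4 ('M'=12): chars_in_quartet=1 acc=0xC bytes_emitted=3
After char 5 ('q'=42): chars_in_quartet=2 acc=0x32A bytes_emitted=3
After char 6 ('M'=12): chars_in_quartet=3 acc=0xCA8C bytes_emitted=3
Padding '=': partial quartet acc=0xCA8C -> emit 32 A3; bytes_emitted=5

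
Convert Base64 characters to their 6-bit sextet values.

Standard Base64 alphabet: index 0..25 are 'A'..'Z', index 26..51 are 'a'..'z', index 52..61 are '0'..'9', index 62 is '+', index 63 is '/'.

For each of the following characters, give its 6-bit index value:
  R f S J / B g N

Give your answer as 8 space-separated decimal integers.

'R': A..Z range, ord('R') − ord('A') = 17
'f': a..z range, 26 + ord('f') − ord('a') = 31
'S': A..Z range, ord('S') − ord('A') = 18
'J': A..Z range, ord('J') − ord('A') = 9
'/': index 63
'B': A..Z range, ord('B') − ord('A') = 1
'g': a..z range, 26 + ord('g') − ord('a') = 32
'N': A..Z range, ord('N') − ord('A') = 13

Answer: 17 31 18 9 63 1 32 13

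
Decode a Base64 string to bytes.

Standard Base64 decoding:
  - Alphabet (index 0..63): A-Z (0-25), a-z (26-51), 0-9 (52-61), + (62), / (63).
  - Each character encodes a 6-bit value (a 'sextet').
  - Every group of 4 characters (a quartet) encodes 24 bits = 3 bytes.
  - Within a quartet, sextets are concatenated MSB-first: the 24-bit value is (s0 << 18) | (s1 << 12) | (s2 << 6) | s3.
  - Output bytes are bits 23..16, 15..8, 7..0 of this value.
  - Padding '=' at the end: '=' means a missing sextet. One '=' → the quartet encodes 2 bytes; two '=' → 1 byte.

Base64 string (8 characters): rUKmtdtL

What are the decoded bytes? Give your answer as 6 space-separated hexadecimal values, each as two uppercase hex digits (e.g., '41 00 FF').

After char 0 ('r'=43): chars_in_quartet=1 acc=0x2B bytes_emitted=0
After char 1 ('U'=20): chars_in_quartet=2 acc=0xAD4 bytes_emitted=0
After char 2 ('K'=10): chars_in_quartet=3 acc=0x2B50A bytes_emitted=0
After char 3 ('m'=38): chars_in_quartet=4 acc=0xAD42A6 -> emit AD 42 A6, reset; bytes_emitted=3
After char 4 ('t'=45): chars_in_quartet=1 acc=0x2D bytes_emitted=3
After char 5 ('d'=29): chars_in_quartet=2 acc=0xB5D bytes_emitted=3
After char 6 ('t'=45): chars_in_quartet=3 acc=0x2D76D bytes_emitted=3
After char 7 ('L'=11): chars_in_quartet=4 acc=0xB5DB4B -> emit B5 DB 4B, reset; bytes_emitted=6

Answer: AD 42 A6 B5 DB 4B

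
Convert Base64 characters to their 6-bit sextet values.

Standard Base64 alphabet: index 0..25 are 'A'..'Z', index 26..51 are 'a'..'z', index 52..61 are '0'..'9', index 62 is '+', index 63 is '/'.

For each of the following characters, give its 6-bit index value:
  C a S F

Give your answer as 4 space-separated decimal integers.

'C': A..Z range, ord('C') − ord('A') = 2
'a': a..z range, 26 + ord('a') − ord('a') = 26
'S': A..Z range, ord('S') − ord('A') = 18
'F': A..Z range, ord('F') − ord('A') = 5

Answer: 2 26 18 5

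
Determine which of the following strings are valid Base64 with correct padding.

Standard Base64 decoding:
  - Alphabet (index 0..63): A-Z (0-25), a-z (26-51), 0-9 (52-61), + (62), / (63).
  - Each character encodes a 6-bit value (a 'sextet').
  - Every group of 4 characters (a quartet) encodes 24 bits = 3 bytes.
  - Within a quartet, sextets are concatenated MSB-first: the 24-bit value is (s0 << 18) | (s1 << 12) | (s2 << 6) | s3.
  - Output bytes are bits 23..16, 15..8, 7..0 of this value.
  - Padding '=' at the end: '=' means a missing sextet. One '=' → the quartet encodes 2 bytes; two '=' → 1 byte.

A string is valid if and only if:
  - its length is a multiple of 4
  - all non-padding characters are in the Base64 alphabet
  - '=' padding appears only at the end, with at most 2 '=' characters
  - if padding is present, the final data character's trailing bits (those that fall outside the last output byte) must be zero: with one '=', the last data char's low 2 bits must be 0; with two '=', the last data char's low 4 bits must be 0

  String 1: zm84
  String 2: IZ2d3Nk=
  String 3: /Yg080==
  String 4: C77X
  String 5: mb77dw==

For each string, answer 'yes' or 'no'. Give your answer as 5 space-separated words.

String 1: 'zm84' → valid
String 2: 'IZ2d3Nk=' → valid
String 3: '/Yg080==' → invalid (bad trailing bits)
String 4: 'C77X' → valid
String 5: 'mb77dw==' → valid

Answer: yes yes no yes yes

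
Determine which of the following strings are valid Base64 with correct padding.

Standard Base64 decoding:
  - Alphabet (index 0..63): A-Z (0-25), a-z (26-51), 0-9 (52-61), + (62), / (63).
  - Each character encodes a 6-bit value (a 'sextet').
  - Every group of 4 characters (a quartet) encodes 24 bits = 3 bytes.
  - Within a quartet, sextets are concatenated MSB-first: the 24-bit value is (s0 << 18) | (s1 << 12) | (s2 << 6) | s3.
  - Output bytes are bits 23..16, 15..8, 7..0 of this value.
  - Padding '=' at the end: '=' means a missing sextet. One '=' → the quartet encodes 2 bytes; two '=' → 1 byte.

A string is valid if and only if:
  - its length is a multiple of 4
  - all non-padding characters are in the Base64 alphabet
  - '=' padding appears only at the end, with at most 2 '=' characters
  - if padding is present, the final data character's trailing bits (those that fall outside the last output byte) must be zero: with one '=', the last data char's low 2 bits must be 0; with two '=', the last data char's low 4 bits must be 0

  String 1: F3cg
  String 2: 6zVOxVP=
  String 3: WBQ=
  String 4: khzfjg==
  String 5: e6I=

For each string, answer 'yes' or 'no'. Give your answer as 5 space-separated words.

Answer: yes no yes yes yes

Derivation:
String 1: 'F3cg' → valid
String 2: '6zVOxVP=' → invalid (bad trailing bits)
String 3: 'WBQ=' → valid
String 4: 'khzfjg==' → valid
String 5: 'e6I=' → valid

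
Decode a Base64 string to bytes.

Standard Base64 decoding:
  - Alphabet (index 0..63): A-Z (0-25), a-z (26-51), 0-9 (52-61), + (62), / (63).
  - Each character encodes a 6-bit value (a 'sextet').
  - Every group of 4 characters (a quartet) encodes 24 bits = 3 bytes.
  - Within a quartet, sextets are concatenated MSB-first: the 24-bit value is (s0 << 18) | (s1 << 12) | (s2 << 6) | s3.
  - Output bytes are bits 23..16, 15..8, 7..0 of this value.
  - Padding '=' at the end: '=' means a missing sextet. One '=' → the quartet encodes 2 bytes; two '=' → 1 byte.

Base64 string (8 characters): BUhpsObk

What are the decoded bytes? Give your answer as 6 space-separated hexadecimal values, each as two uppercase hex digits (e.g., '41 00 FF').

Answer: 05 48 69 B0 E6 E4

Derivation:
After char 0 ('B'=1): chars_in_quartet=1 acc=0x1 bytes_emitted=0
After char 1 ('U'=20): chars_in_quartet=2 acc=0x54 bytes_emitted=0
After char 2 ('h'=33): chars_in_quartet=3 acc=0x1521 bytes_emitted=0
After char 3 ('p'=41): chars_in_quartet=4 acc=0x54869 -> emit 05 48 69, reset; bytes_emitted=3
After char 4 ('s'=44): chars_in_quartet=1 acc=0x2C bytes_emitted=3
After char 5 ('O'=14): chars_in_quartet=2 acc=0xB0E bytes_emitted=3
After char 6 ('b'=27): chars_in_quartet=3 acc=0x2C39B bytes_emitted=3
After char 7 ('k'=36): chars_in_quartet=4 acc=0xB0E6E4 -> emit B0 E6 E4, reset; bytes_emitted=6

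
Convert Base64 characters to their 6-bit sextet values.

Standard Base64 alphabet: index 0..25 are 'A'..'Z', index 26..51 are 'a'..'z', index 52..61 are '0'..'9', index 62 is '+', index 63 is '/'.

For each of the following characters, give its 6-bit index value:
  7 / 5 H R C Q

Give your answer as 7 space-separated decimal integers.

'7': 0..9 range, 52 + ord('7') − ord('0') = 59
'/': index 63
'5': 0..9 range, 52 + ord('5') − ord('0') = 57
'H': A..Z range, ord('H') − ord('A') = 7
'R': A..Z range, ord('R') − ord('A') = 17
'C': A..Z range, ord('C') − ord('A') = 2
'Q': A..Z range, ord('Q') − ord('A') = 16

Answer: 59 63 57 7 17 2 16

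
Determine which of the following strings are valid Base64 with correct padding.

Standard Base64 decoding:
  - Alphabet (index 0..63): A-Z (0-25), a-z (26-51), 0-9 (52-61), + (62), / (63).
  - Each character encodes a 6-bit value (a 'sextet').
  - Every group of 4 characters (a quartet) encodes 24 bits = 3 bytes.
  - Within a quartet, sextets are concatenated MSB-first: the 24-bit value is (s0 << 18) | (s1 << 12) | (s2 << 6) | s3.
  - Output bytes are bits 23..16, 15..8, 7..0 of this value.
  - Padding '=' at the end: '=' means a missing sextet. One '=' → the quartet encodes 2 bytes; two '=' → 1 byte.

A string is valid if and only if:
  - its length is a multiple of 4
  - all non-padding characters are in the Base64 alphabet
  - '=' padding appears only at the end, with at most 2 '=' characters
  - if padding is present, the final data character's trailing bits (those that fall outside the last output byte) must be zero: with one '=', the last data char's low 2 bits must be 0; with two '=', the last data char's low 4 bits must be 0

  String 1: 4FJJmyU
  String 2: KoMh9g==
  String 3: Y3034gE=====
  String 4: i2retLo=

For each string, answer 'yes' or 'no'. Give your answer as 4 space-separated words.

Answer: no yes no yes

Derivation:
String 1: '4FJJmyU' → invalid (len=7 not mult of 4)
String 2: 'KoMh9g==' → valid
String 3: 'Y3034gE=====' → invalid (5 pad chars (max 2))
String 4: 'i2retLo=' → valid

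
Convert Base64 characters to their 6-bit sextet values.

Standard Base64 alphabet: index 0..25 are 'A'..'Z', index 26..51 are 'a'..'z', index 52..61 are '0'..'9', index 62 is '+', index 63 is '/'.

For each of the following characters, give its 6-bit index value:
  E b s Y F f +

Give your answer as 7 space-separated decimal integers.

'E': A..Z range, ord('E') − ord('A') = 4
'b': a..z range, 26 + ord('b') − ord('a') = 27
's': a..z range, 26 + ord('s') − ord('a') = 44
'Y': A..Z range, ord('Y') − ord('A') = 24
'F': A..Z range, ord('F') − ord('A') = 5
'f': a..z range, 26 + ord('f') − ord('a') = 31
'+': index 62

Answer: 4 27 44 24 5 31 62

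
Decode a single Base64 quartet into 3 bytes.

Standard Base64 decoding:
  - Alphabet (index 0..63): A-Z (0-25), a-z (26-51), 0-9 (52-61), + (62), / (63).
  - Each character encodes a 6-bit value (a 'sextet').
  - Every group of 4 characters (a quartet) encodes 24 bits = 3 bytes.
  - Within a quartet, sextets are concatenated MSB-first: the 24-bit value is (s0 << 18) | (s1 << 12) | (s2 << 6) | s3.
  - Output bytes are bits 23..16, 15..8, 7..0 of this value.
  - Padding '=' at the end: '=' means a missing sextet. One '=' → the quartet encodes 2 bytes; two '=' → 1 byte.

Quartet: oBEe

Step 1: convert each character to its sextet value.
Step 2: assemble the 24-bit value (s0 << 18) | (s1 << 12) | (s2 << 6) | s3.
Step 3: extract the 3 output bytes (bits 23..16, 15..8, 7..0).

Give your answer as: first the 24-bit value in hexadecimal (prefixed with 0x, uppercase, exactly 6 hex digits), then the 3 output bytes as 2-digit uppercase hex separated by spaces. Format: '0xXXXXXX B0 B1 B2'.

Sextets: o=40, B=1, E=4, e=30
24-bit: (40<<18) | (1<<12) | (4<<6) | 30
      = 0xA00000 | 0x001000 | 0x000100 | 0x00001E
      = 0xA0111E
Bytes: (v>>16)&0xFF=A0, (v>>8)&0xFF=11, v&0xFF=1E

Answer: 0xA0111E A0 11 1E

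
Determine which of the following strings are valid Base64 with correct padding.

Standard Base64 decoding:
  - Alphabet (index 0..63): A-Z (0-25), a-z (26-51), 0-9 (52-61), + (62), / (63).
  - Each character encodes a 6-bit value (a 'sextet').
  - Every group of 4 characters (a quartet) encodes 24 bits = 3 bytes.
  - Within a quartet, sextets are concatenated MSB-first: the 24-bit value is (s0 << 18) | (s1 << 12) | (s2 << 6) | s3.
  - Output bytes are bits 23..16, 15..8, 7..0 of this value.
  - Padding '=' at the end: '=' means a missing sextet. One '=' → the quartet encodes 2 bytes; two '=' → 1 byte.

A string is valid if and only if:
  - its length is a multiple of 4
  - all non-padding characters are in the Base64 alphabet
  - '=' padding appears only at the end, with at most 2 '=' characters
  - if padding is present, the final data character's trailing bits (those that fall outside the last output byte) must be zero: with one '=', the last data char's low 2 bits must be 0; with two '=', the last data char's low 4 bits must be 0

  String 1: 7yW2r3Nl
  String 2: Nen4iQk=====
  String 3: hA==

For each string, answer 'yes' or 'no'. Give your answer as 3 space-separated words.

Answer: yes no yes

Derivation:
String 1: '7yW2r3Nl' → valid
String 2: 'Nen4iQk=====' → invalid (5 pad chars (max 2))
String 3: 'hA==' → valid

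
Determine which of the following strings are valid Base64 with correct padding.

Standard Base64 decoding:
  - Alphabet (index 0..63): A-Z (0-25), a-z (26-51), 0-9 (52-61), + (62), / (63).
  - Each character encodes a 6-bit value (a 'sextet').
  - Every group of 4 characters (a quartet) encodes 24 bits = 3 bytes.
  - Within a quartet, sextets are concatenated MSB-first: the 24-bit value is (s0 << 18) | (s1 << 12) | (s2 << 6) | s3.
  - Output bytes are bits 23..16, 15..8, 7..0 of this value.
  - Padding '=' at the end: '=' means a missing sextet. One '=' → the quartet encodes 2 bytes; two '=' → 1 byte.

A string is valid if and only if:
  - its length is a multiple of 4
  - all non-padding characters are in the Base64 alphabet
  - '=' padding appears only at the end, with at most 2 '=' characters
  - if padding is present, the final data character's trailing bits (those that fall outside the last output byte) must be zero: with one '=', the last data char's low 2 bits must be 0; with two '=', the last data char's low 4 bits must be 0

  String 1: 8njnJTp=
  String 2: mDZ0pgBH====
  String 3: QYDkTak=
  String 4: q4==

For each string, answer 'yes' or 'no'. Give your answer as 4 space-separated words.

Answer: no no yes no

Derivation:
String 1: '8njnJTp=' → invalid (bad trailing bits)
String 2: 'mDZ0pgBH====' → invalid (4 pad chars (max 2))
String 3: 'QYDkTak=' → valid
String 4: 'q4==' → invalid (bad trailing bits)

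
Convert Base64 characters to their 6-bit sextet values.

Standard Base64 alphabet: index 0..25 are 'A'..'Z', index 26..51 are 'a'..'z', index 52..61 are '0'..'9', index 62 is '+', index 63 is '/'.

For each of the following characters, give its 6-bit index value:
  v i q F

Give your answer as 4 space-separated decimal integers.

'v': a..z range, 26 + ord('v') − ord('a') = 47
'i': a..z range, 26 + ord('i') − ord('a') = 34
'q': a..z range, 26 + ord('q') − ord('a') = 42
'F': A..Z range, ord('F') − ord('A') = 5

Answer: 47 34 42 5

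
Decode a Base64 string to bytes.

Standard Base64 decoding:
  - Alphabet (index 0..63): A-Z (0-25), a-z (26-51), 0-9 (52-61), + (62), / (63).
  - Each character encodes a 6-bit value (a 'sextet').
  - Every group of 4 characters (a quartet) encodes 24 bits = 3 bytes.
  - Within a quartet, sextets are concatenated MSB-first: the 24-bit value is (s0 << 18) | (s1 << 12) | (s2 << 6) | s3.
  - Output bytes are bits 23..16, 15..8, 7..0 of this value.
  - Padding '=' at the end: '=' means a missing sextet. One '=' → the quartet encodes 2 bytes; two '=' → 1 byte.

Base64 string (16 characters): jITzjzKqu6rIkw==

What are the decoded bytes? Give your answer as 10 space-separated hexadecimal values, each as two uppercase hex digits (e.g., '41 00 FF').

Answer: 8C 84 F3 8F 32 AA BB AA C8 93

Derivation:
After char 0 ('j'=35): chars_in_quartet=1 acc=0x23 bytes_emitted=0
After char 1 ('I'=8): chars_in_quartet=2 acc=0x8C8 bytes_emitted=0
After char 2 ('T'=19): chars_in_quartet=3 acc=0x23213 bytes_emitted=0
After char 3 ('z'=51): chars_in_quartet=4 acc=0x8C84F3 -> emit 8C 84 F3, reset; bytes_emitted=3
After char 4 ('j'=35): chars_in_quartet=1 acc=0x23 bytes_emitted=3
After char 5 ('z'=51): chars_in_quartet=2 acc=0x8F3 bytes_emitted=3
After char 6 ('K'=10): chars_in_quartet=3 acc=0x23CCA bytes_emitted=3
After char 7 ('q'=42): chars_in_quartet=4 acc=0x8F32AA -> emit 8F 32 AA, reset; bytes_emitted=6
After char 8 ('u'=46): chars_in_quartet=1 acc=0x2E bytes_emitted=6
After char 9 ('6'=58): chars_in_quartet=2 acc=0xBBA bytes_emitted=6
After char 10 ('r'=43): chars_in_quartet=3 acc=0x2EEAB bytes_emitted=6
After char 11 ('I'=8): chars_in_quartet=4 acc=0xBBAAC8 -> emit BB AA C8, reset; bytes_emitted=9
After char 12 ('k'=36): chars_in_quartet=1 acc=0x24 bytes_emitted=9
After char 13 ('w'=48): chars_in_quartet=2 acc=0x930 bytes_emitted=9
Padding '==': partial quartet acc=0x930 -> emit 93; bytes_emitted=10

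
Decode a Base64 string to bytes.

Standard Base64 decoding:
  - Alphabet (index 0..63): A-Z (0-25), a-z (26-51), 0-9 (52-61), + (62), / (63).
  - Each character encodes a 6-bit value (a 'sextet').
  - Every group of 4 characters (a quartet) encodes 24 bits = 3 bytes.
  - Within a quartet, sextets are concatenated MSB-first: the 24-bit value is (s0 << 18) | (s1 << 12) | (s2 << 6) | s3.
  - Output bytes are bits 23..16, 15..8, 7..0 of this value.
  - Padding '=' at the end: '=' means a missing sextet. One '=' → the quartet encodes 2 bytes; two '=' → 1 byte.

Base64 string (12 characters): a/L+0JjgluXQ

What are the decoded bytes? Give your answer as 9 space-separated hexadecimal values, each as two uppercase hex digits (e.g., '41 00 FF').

After char 0 ('a'=26): chars_in_quartet=1 acc=0x1A bytes_emitted=0
After char 1 ('/'=63): chars_in_quartet=2 acc=0x6BF bytes_emitted=0
After char 2 ('L'=11): chars_in_quartet=3 acc=0x1AFCB bytes_emitted=0
After char 3 ('+'=62): chars_in_quartet=4 acc=0x6BF2FE -> emit 6B F2 FE, reset; bytes_emitted=3
After char 4 ('0'=52): chars_in_quartet=1 acc=0x34 bytes_emitted=3
After char 5 ('J'=9): chars_in_quartet=2 acc=0xD09 bytes_emitted=3
After char 6 ('j'=35): chars_in_quartet=3 acc=0x34263 bytes_emitted=3
After char 7 ('g'=32): chars_in_quartet=4 acc=0xD098E0 -> emit D0 98 E0, reset; bytes_emitted=6
After char 8 ('l'=37): chars_in_quartet=1 acc=0x25 bytes_emitted=6
After char 9 ('u'=46): chars_in_quartet=2 acc=0x96E bytes_emitted=6
After char 10 ('X'=23): chars_in_quartet=3 acc=0x25B97 bytes_emitted=6
After char 11 ('Q'=16): chars_in_quartet=4 acc=0x96E5D0 -> emit 96 E5 D0, reset; bytes_emitted=9

Answer: 6B F2 FE D0 98 E0 96 E5 D0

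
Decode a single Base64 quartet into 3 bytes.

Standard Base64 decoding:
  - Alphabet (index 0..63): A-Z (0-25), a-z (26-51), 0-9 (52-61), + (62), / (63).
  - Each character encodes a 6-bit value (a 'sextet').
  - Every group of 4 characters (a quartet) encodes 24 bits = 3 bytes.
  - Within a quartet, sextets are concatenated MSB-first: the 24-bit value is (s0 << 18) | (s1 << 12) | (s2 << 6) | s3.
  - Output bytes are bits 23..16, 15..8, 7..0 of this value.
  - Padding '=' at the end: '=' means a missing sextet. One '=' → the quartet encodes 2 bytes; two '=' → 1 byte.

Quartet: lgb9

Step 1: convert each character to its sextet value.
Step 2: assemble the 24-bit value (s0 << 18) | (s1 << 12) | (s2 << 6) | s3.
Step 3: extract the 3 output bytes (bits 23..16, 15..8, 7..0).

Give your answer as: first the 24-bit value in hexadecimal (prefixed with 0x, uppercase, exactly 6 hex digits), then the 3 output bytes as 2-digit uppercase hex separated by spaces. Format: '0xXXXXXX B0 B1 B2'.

Sextets: l=37, g=32, b=27, 9=61
24-bit: (37<<18) | (32<<12) | (27<<6) | 61
      = 0x940000 | 0x020000 | 0x0006C0 | 0x00003D
      = 0x9606FD
Bytes: (v>>16)&0xFF=96, (v>>8)&0xFF=06, v&0xFF=FD

Answer: 0x9606FD 96 06 FD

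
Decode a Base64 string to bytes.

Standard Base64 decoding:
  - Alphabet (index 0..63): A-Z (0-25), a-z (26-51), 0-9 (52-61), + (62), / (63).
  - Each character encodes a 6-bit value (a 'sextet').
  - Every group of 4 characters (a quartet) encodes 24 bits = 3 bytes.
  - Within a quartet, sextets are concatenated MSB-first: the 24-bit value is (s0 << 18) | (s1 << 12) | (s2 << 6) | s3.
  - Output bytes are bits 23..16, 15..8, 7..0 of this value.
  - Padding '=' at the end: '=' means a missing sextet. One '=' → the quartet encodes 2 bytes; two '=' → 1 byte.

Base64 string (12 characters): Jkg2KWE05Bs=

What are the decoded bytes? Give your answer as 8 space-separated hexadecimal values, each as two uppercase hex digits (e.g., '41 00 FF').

Answer: 26 48 36 29 61 34 E4 1B

Derivation:
After char 0 ('J'=9): chars_in_quartet=1 acc=0x9 bytes_emitted=0
After char 1 ('k'=36): chars_in_quartet=2 acc=0x264 bytes_emitted=0
After char 2 ('g'=32): chars_in_quartet=3 acc=0x9920 bytes_emitted=0
After char 3 ('2'=54): chars_in_quartet=4 acc=0x264836 -> emit 26 48 36, reset; bytes_emitted=3
After char 4 ('K'=10): chars_in_quartet=1 acc=0xA bytes_emitted=3
After char 5 ('W'=22): chars_in_quartet=2 acc=0x296 bytes_emitted=3
After char 6 ('E'=4): chars_in_quartet=3 acc=0xA584 bytes_emitted=3
After char 7 ('0'=52): chars_in_quartet=4 acc=0x296134 -> emit 29 61 34, reset; bytes_emitted=6
After char 8 ('5'=57): chars_in_quartet=1 acc=0x39 bytes_emitted=6
After char 9 ('B'=1): chars_in_quartet=2 acc=0xE41 bytes_emitted=6
After char 10 ('s'=44): chars_in_quartet=3 acc=0x3906C bytes_emitted=6
Padding '=': partial quartet acc=0x3906C -> emit E4 1B; bytes_emitted=8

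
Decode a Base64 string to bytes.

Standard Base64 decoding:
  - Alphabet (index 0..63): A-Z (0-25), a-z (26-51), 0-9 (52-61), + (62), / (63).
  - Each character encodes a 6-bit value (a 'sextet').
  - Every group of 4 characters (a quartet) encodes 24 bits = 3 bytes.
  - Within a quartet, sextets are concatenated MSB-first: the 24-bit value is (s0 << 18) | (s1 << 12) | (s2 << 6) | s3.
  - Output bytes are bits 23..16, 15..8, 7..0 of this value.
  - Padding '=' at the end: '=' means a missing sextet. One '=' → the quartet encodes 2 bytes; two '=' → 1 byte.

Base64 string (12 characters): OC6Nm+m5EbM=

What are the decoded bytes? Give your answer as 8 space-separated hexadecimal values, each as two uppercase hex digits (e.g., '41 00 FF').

Answer: 38 2E 8D 9B E9 B9 11 B3

Derivation:
After char 0 ('O'=14): chars_in_quartet=1 acc=0xE bytes_emitted=0
After char 1 ('C'=2): chars_in_quartet=2 acc=0x382 bytes_emitted=0
After char 2 ('6'=58): chars_in_quartet=3 acc=0xE0BA bytes_emitted=0
After char 3 ('N'=13): chars_in_quartet=4 acc=0x382E8D -> emit 38 2E 8D, reset; bytes_emitted=3
After char 4 ('m'=38): chars_in_quartet=1 acc=0x26 bytes_emitted=3
After char 5 ('+'=62): chars_in_quartet=2 acc=0x9BE bytes_emitted=3
After char 6 ('m'=38): chars_in_quartet=3 acc=0x26FA6 bytes_emitted=3
After char 7 ('5'=57): chars_in_quartet=4 acc=0x9BE9B9 -> emit 9B E9 B9, reset; bytes_emitted=6
After char 8 ('E'=4): chars_in_quartet=1 acc=0x4 bytes_emitted=6
After char 9 ('b'=27): chars_in_quartet=2 acc=0x11B bytes_emitted=6
After char 10 ('M'=12): chars_in_quartet=3 acc=0x46CC bytes_emitted=6
Padding '=': partial quartet acc=0x46CC -> emit 11 B3; bytes_emitted=8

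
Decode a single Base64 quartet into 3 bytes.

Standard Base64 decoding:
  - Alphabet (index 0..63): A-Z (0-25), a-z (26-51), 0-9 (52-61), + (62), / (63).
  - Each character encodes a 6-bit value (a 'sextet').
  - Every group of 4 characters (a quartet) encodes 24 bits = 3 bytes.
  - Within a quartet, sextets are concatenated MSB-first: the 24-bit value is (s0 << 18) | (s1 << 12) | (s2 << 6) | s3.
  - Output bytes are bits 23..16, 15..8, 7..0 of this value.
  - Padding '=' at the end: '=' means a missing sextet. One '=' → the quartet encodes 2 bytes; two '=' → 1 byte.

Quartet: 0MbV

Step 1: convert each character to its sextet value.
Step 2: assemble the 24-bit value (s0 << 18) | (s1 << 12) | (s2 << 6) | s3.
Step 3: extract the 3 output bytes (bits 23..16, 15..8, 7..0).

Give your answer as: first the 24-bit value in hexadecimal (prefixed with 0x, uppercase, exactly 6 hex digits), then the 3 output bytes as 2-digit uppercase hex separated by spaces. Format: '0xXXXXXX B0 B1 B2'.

Sextets: 0=52, M=12, b=27, V=21
24-bit: (52<<18) | (12<<12) | (27<<6) | 21
      = 0xD00000 | 0x00C000 | 0x0006C0 | 0x000015
      = 0xD0C6D5
Bytes: (v>>16)&0xFF=D0, (v>>8)&0xFF=C6, v&0xFF=D5

Answer: 0xD0C6D5 D0 C6 D5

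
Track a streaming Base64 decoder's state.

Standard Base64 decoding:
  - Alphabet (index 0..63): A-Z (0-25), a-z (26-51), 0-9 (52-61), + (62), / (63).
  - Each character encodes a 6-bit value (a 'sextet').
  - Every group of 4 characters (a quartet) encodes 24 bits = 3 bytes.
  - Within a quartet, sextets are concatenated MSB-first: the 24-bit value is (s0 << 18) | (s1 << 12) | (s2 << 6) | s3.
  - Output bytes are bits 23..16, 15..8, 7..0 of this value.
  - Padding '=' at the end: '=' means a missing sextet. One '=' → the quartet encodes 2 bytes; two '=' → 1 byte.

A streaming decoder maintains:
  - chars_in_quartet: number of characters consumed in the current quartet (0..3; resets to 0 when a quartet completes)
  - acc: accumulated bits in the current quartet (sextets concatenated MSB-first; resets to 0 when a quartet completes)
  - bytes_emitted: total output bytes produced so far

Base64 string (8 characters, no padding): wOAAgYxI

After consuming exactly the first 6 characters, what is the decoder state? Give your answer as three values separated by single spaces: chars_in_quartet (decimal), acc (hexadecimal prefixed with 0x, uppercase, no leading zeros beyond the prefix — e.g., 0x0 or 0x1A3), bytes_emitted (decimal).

After char 0 ('w'=48): chars_in_quartet=1 acc=0x30 bytes_emitted=0
After char 1 ('O'=14): chars_in_quartet=2 acc=0xC0E bytes_emitted=0
After char 2 ('A'=0): chars_in_quartet=3 acc=0x30380 bytes_emitted=0
After char 3 ('A'=0): chars_in_quartet=4 acc=0xC0E000 -> emit C0 E0 00, reset; bytes_emitted=3
After char 4 ('g'=32): chars_in_quartet=1 acc=0x20 bytes_emitted=3
After char 5 ('Y'=24): chars_in_quartet=2 acc=0x818 bytes_emitted=3

Answer: 2 0x818 3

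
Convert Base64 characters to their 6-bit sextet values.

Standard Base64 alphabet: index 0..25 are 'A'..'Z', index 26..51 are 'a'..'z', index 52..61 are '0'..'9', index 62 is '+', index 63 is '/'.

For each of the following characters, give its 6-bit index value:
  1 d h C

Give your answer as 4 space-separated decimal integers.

Answer: 53 29 33 2

Derivation:
'1': 0..9 range, 52 + ord('1') − ord('0') = 53
'd': a..z range, 26 + ord('d') − ord('a') = 29
'h': a..z range, 26 + ord('h') − ord('a') = 33
'C': A..Z range, ord('C') − ord('A') = 2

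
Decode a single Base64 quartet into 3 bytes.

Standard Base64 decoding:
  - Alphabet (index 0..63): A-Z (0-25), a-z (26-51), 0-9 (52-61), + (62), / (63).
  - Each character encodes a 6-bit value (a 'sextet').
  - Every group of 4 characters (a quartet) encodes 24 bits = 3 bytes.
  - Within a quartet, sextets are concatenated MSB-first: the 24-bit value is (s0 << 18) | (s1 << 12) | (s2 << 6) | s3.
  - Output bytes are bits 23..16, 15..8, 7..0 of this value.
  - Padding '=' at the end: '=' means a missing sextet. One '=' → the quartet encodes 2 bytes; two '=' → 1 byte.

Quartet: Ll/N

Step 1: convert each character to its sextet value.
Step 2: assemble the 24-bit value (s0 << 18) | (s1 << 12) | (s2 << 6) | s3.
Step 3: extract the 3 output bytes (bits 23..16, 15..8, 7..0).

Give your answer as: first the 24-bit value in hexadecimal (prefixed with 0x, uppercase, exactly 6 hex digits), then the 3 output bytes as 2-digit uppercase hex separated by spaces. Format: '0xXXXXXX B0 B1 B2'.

Answer: 0x2E5FCD 2E 5F CD

Derivation:
Sextets: L=11, l=37, /=63, N=13
24-bit: (11<<18) | (37<<12) | (63<<6) | 13
      = 0x2C0000 | 0x025000 | 0x000FC0 | 0x00000D
      = 0x2E5FCD
Bytes: (v>>16)&0xFF=2E, (v>>8)&0xFF=5F, v&0xFF=CD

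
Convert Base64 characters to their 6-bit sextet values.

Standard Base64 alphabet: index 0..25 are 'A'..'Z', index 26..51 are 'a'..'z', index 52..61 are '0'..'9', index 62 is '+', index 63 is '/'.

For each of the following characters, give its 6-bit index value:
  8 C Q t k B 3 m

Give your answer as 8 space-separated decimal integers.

'8': 0..9 range, 52 + ord('8') − ord('0') = 60
'C': A..Z range, ord('C') − ord('A') = 2
'Q': A..Z range, ord('Q') − ord('A') = 16
't': a..z range, 26 + ord('t') − ord('a') = 45
'k': a..z range, 26 + ord('k') − ord('a') = 36
'B': A..Z range, ord('B') − ord('A') = 1
'3': 0..9 range, 52 + ord('3') − ord('0') = 55
'm': a..z range, 26 + ord('m') − ord('a') = 38

Answer: 60 2 16 45 36 1 55 38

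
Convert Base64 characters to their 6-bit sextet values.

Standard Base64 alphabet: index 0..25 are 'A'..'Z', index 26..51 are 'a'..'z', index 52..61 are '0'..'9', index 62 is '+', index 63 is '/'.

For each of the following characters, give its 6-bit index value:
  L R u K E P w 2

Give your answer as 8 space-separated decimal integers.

'L': A..Z range, ord('L') − ord('A') = 11
'R': A..Z range, ord('R') − ord('A') = 17
'u': a..z range, 26 + ord('u') − ord('a') = 46
'K': A..Z range, ord('K') − ord('A') = 10
'E': A..Z range, ord('E') − ord('A') = 4
'P': A..Z range, ord('P') − ord('A') = 15
'w': a..z range, 26 + ord('w') − ord('a') = 48
'2': 0..9 range, 52 + ord('2') − ord('0') = 54

Answer: 11 17 46 10 4 15 48 54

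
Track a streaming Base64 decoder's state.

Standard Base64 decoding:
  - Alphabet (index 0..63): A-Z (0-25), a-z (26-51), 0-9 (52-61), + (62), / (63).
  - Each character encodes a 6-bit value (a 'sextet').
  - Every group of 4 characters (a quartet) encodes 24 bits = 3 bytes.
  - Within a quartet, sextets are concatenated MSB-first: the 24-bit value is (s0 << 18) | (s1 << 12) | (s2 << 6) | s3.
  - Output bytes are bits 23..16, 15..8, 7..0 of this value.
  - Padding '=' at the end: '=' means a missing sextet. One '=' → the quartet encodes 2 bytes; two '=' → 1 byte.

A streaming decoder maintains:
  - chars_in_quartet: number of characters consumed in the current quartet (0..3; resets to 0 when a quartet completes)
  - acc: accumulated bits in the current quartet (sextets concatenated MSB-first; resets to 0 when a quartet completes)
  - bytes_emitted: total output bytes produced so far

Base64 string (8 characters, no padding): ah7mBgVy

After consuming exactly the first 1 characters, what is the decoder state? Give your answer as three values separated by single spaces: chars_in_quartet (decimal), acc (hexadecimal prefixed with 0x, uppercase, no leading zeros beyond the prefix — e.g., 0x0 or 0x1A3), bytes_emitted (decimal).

Answer: 1 0x1A 0

Derivation:
After char 0 ('a'=26): chars_in_quartet=1 acc=0x1A bytes_emitted=0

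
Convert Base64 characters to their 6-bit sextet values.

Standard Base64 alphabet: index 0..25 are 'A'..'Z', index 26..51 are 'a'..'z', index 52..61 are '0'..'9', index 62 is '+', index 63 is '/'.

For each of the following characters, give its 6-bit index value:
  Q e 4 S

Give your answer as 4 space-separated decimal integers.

'Q': A..Z range, ord('Q') − ord('A') = 16
'e': a..z range, 26 + ord('e') − ord('a') = 30
'4': 0..9 range, 52 + ord('4') − ord('0') = 56
'S': A..Z range, ord('S') − ord('A') = 18

Answer: 16 30 56 18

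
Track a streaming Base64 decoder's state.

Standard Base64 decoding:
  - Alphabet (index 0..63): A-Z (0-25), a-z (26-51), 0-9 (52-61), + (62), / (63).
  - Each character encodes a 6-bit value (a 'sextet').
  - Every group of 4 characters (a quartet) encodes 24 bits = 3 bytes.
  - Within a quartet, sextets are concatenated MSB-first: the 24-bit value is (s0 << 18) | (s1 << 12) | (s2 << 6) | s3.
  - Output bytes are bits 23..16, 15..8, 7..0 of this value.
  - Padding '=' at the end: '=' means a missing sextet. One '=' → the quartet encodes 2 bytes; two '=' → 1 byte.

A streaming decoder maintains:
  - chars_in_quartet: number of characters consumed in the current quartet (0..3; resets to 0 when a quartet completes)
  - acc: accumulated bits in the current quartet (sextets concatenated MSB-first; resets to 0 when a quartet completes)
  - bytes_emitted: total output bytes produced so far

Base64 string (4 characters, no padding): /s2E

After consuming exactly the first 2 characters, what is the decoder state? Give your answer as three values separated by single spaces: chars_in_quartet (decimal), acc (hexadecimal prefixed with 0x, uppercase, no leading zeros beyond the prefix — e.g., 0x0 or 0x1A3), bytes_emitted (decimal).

Answer: 2 0xFEC 0

Derivation:
After char 0 ('/'=63): chars_in_quartet=1 acc=0x3F bytes_emitted=0
After char 1 ('s'=44): chars_in_quartet=2 acc=0xFEC bytes_emitted=0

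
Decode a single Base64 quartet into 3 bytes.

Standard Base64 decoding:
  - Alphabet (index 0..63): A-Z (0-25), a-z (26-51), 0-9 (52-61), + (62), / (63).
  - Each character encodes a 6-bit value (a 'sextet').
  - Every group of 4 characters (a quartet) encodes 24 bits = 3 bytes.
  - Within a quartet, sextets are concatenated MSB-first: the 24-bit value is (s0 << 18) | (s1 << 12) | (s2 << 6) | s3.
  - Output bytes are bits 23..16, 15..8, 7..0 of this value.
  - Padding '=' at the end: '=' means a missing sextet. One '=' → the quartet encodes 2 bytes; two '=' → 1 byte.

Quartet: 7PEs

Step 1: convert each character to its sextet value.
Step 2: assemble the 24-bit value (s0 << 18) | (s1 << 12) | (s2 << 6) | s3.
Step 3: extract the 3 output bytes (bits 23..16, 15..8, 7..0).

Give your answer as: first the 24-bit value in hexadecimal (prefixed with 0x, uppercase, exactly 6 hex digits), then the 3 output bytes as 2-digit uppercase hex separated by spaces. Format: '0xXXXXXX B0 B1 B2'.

Sextets: 7=59, P=15, E=4, s=44
24-bit: (59<<18) | (15<<12) | (4<<6) | 44
      = 0xEC0000 | 0x00F000 | 0x000100 | 0x00002C
      = 0xECF12C
Bytes: (v>>16)&0xFF=EC, (v>>8)&0xFF=F1, v&0xFF=2C

Answer: 0xECF12C EC F1 2C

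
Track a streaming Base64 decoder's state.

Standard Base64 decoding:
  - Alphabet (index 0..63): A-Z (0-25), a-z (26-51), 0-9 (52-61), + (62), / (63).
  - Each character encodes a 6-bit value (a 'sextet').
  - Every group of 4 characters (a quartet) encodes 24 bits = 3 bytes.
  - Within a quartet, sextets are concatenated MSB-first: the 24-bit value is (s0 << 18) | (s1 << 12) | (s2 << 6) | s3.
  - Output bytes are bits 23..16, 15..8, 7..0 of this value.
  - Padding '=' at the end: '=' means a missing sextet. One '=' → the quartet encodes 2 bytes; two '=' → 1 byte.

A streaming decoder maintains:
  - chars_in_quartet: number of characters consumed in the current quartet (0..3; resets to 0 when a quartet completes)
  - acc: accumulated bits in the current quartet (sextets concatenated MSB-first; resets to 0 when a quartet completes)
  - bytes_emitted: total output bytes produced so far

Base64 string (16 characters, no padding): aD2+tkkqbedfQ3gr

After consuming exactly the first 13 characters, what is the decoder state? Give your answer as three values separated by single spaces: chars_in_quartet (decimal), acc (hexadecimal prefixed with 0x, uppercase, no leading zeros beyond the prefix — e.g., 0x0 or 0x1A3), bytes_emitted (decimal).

Answer: 1 0x10 9

Derivation:
After char 0 ('a'=26): chars_in_quartet=1 acc=0x1A bytes_emitted=0
After char 1 ('D'=3): chars_in_quartet=2 acc=0x683 bytes_emitted=0
After char 2 ('2'=54): chars_in_quartet=3 acc=0x1A0F6 bytes_emitted=0
After char 3 ('+'=62): chars_in_quartet=4 acc=0x683DBE -> emit 68 3D BE, reset; bytes_emitted=3
After char 4 ('t'=45): chars_in_quartet=1 acc=0x2D bytes_emitted=3
After char 5 ('k'=36): chars_in_quartet=2 acc=0xB64 bytes_emitted=3
After char 6 ('k'=36): chars_in_quartet=3 acc=0x2D924 bytes_emitted=3
After char 7 ('q'=42): chars_in_quartet=4 acc=0xB6492A -> emit B6 49 2A, reset; bytes_emitted=6
After char 8 ('b'=27): chars_in_quartet=1 acc=0x1B bytes_emitted=6
After char 9 ('e'=30): chars_in_quartet=2 acc=0x6DE bytes_emitted=6
After char 10 ('d'=29): chars_in_quartet=3 acc=0x1B79D bytes_emitted=6
After char 11 ('f'=31): chars_in_quartet=4 acc=0x6DE75F -> emit 6D E7 5F, reset; bytes_emitted=9
After char 12 ('Q'=16): chars_in_quartet=1 acc=0x10 bytes_emitted=9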